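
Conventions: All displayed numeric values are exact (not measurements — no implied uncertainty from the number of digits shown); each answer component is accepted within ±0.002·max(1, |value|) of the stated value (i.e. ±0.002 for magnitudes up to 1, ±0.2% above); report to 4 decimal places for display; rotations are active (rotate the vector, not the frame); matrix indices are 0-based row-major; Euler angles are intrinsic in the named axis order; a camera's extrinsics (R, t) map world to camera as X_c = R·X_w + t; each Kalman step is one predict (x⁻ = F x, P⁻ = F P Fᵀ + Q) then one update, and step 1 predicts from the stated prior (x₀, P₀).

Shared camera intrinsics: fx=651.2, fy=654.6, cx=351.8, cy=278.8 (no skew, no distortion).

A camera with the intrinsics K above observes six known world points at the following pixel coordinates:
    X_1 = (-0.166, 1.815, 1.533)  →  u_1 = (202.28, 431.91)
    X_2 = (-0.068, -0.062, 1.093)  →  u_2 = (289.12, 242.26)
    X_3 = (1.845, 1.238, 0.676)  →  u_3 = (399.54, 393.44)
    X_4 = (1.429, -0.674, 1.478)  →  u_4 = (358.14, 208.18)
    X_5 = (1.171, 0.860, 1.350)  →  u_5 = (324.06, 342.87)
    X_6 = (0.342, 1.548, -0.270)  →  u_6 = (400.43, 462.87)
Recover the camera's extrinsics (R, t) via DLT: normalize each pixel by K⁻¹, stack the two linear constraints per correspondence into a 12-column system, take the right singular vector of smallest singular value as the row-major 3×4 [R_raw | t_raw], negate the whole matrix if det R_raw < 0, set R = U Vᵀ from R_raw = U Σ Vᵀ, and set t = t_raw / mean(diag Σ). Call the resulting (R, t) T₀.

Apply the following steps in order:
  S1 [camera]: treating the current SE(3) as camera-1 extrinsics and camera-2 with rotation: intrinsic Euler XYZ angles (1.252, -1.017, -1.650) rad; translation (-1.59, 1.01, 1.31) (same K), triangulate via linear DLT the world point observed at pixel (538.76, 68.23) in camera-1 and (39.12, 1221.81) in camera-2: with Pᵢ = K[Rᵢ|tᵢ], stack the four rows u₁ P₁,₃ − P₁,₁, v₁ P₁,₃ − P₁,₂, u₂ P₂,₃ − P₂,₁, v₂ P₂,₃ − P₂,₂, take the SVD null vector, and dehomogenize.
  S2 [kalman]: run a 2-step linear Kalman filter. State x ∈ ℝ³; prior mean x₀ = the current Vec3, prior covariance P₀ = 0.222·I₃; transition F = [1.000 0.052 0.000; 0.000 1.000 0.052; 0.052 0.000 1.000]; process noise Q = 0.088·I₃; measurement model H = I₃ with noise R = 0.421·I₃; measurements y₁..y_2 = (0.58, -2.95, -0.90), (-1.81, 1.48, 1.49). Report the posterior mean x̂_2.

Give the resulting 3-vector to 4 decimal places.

result = (-1.0086, -0.6377, -0.1484)

source (pnp_recover): camera pose = R=[0.5459 -0.2183 -0.8089; 0.1331 0.9758 -0.1736; 0.8272 -0.0129 0.5617], t=(0.3400, -0.0700, 5.3404)
after S1 (triangulate): (-1.2453, -1.1744, -1.3660)
after S2 (kf_track): (-1.0086, -0.6377, -0.1484)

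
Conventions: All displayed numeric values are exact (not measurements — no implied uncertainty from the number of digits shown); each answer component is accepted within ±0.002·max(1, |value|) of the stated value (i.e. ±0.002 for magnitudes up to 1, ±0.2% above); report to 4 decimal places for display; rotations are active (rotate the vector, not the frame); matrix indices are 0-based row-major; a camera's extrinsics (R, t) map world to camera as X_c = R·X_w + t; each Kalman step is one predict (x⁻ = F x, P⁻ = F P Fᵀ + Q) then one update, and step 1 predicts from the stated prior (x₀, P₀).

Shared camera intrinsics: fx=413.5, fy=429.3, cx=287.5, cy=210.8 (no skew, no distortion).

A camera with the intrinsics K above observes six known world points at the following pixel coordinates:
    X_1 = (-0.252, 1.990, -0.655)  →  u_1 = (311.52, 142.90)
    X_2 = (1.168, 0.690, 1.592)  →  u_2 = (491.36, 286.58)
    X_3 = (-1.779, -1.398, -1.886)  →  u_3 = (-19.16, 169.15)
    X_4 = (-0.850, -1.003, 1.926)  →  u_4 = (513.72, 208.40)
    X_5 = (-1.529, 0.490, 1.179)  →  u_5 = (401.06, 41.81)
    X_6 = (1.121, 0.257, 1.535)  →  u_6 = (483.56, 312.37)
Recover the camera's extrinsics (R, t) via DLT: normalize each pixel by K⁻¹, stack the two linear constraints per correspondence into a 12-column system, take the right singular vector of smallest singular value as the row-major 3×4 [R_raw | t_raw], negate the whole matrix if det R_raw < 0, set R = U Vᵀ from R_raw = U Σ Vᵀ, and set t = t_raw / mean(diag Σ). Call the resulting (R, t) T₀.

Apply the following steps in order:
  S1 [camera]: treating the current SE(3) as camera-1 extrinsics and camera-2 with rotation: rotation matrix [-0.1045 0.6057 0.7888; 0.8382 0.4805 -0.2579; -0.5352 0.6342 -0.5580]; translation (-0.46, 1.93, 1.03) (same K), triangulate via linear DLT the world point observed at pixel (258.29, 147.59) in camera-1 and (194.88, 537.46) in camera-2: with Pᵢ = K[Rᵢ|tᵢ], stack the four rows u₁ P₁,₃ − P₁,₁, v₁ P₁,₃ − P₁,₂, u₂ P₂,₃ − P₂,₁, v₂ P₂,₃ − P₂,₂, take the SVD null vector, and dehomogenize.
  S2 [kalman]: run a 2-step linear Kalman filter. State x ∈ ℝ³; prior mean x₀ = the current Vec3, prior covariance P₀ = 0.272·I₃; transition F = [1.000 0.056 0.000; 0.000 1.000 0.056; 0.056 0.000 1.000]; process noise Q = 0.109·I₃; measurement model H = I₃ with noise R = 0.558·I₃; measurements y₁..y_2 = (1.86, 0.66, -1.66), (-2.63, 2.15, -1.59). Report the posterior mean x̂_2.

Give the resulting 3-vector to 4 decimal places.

result = (-0.7909, 1.0986, -1.2345)

source (pnp_recover): camera pose = R=[0.3187 0.3935 0.8623; 0.8409 -0.5372 -0.0656; 0.4374 0.7460 -0.5021], t=(0.2101, 0.2901, 4.2901)
after S1 (triangulate): (-0.8443, 0.5516, -0.5614)
after S2 (kf_track): (-0.7909, 1.0986, -1.2345)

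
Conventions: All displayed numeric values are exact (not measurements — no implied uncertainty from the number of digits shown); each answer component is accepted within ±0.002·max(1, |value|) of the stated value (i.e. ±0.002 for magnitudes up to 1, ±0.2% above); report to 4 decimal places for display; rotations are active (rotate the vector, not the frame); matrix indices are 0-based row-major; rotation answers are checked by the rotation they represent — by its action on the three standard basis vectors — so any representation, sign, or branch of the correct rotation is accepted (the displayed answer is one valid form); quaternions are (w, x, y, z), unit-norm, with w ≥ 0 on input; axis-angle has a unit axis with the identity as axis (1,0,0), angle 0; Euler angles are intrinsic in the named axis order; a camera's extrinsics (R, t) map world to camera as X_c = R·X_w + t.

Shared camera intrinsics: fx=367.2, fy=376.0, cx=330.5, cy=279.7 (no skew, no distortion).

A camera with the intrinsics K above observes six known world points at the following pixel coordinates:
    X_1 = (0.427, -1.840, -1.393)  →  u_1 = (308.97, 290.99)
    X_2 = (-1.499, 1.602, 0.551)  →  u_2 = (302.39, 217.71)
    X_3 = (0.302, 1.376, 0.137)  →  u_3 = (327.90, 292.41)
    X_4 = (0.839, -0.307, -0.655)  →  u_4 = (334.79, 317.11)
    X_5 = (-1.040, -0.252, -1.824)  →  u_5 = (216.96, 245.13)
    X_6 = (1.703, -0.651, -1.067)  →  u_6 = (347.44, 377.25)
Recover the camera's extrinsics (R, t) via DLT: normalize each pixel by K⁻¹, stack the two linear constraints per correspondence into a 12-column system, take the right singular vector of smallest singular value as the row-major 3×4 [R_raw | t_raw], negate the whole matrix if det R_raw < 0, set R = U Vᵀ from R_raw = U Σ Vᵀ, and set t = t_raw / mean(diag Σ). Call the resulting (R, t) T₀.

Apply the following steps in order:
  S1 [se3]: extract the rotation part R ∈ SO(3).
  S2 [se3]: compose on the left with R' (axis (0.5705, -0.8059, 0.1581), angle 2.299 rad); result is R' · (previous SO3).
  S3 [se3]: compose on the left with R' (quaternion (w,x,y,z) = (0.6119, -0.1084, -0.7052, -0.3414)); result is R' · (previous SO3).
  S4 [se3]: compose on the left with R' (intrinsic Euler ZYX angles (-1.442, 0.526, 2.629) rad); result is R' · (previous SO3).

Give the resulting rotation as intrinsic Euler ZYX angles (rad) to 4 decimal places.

source (pnp_recover): camera pose = R=[0.4813 -0.3081 0.8206; 0.8713 0.2707 -0.4093; -0.0960 0.9120 0.3987], t=(0.1101, -0.3100, 6.7076)
after S1 (rot_of_se3): [0.4813 -0.3081 0.8206; 0.8713 0.2707 -0.4093; -0.0960 0.9120 0.3987]
after S2 (compose_so3): [-0.7861 -0.6129 0.0806; 0.1122 -0.2697 -0.9564; 0.6079 -0.7427 0.2808]
after S3 (compose_so3): [-0.2366 0.5717 -0.7857; 0.6650 -0.4943 -0.5599; -0.7084 -0.6549 -0.2632]
after S4 (compose_so3): [-0.1956 0.8304 0.5217; -0.2967 -0.5572 0.7756; 0.9347 -0.0031 0.3554]

rotation (euler_zyx) = (-2.1537, -1.2075, -0.0087)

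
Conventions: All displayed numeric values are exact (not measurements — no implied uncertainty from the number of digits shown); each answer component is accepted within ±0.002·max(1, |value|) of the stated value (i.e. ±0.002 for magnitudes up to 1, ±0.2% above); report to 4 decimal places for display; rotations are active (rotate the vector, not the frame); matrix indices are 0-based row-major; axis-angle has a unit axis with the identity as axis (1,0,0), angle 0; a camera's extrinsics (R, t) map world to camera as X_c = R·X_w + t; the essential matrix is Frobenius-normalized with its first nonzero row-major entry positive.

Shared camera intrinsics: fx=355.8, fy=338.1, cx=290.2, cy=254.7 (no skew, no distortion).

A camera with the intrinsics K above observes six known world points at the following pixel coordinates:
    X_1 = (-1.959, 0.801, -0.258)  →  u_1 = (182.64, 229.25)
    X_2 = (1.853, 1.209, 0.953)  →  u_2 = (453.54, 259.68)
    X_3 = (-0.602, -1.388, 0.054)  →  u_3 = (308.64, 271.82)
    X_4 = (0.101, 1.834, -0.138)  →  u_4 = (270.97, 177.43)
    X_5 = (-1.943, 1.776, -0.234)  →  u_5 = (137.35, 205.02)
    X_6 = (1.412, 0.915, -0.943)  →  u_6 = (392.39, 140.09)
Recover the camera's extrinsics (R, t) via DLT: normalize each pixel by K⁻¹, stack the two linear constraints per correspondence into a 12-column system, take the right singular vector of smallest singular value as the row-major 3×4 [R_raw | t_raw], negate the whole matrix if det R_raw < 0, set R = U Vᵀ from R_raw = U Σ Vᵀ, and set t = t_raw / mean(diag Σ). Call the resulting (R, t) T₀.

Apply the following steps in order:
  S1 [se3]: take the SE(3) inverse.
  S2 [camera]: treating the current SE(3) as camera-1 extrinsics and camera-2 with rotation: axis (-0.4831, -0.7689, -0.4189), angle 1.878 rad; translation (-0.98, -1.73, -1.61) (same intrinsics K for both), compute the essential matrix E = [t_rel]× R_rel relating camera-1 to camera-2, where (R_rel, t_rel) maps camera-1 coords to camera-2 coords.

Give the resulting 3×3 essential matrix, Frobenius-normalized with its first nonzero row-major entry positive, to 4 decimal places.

matrix = [0.3423 -0.3388 0.0297; 0.4822 -0.1864 -0.2208; 0.1353 0.4304 -0.4976]

source (pnp_recover): camera pose = R=[0.9241 -0.3820 0.0098; -0.1385 -0.3108 0.9403; -0.3562 -0.8703 -0.3401], t=(0.3901, -0.2100, 5.6311)
after S1 (invert_se3): R=[0.9241 -0.1385 -0.3562; -0.3820 -0.3108 -0.8703; 0.0098 0.9403 -0.3401], t=(1.6161, 4.9846, 2.1087)
after S2 (essential): [0.3423 -0.3388 0.0297; 0.4822 -0.1864 -0.2208; 0.1353 0.4304 -0.4976]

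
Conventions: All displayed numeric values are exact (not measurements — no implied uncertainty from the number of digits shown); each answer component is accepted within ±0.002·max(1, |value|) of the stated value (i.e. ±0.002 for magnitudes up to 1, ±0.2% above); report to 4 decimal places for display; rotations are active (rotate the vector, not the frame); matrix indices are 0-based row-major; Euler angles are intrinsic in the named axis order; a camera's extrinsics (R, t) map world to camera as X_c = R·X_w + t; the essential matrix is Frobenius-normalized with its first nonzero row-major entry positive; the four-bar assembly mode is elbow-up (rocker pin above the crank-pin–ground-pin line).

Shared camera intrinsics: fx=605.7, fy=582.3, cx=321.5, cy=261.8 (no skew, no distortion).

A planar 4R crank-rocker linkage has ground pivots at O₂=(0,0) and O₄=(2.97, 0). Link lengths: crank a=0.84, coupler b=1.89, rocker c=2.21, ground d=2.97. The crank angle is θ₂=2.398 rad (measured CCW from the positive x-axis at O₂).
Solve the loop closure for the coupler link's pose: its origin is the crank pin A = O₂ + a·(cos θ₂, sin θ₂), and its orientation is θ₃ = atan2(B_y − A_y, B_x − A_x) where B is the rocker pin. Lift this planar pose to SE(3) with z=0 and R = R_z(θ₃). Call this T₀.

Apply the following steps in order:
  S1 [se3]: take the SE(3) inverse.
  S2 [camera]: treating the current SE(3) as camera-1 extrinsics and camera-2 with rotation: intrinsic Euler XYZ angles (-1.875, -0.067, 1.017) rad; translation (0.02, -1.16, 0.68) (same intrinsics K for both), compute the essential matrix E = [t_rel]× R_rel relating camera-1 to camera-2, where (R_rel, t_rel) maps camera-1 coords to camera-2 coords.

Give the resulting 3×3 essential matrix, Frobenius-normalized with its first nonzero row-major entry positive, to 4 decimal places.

matrix = [0.5679 0.1225 -0.2243; -0.2434 -0.4335 -0.1261; 0.1847 -0.4376 -0.3514]

source (fourbar_fk): coupler pose = R=[0.9333 -0.3591 0.0000; 0.3591 0.9333 0.0000; 0.0000 0.0000 1.0000], t=(-0.6183, 0.5686, 0.0000)
after S1 (invert_se3): R=[0.9333 0.3591 0.0000; -0.3591 0.9333 0.0000; 0.0000 0.0000 1.0000], t=(0.3728, -0.7527, 0.0000)
after S2 (essential): [0.5679 0.1225 -0.2243; -0.2434 -0.4335 -0.1261; 0.1847 -0.4376 -0.3514]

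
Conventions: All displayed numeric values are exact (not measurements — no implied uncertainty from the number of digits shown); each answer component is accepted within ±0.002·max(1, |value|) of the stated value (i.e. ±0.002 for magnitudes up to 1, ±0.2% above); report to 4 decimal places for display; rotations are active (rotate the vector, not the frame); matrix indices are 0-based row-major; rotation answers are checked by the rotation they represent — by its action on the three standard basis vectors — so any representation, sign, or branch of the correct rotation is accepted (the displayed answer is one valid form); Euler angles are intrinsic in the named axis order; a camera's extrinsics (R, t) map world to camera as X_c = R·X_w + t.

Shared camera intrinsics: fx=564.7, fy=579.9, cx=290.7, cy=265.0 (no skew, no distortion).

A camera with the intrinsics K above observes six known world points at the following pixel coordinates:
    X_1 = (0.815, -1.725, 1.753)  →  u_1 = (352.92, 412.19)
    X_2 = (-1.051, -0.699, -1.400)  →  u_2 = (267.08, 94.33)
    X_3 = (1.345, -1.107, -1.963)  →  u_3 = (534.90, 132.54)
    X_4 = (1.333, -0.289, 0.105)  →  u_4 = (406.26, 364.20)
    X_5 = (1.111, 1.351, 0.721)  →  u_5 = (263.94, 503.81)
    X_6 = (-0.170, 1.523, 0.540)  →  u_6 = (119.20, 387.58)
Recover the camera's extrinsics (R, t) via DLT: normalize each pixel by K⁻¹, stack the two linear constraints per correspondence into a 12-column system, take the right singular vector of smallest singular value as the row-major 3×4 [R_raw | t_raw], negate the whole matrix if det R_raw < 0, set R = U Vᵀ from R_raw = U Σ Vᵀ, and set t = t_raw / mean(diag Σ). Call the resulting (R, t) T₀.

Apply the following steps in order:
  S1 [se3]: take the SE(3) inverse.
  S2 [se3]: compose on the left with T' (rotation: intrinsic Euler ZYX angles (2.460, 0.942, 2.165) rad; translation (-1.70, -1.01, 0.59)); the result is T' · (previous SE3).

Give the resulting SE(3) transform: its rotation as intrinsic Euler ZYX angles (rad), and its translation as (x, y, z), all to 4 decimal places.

source (pnp_recover): camera pose = R=[0.8078 -0.4938 -0.3220; 0.4603 0.1871 0.8678; -0.3682 -0.8492 0.3784], t=(-0.1800, 0.1900, 5.1200)
after S1 (invert_se3): R=[0.8078 0.4603 -0.3682; -0.4938 0.1871 -0.8492; -0.3220 0.8678 0.3784], t=(1.9432, 4.2237, -2.1605)
after S2 (compose_se3): R=[-0.5675 0.5165 0.6412; -0.2391 0.6418 -0.7286; -0.7879 -0.5669 -0.2407], t=(-5.1833, 2.5557, 1.7883)

rotation (euler_zyx) = (-2.7428, 0.9073, -1.9724), translation = (-5.1833, 2.5557, 1.7883)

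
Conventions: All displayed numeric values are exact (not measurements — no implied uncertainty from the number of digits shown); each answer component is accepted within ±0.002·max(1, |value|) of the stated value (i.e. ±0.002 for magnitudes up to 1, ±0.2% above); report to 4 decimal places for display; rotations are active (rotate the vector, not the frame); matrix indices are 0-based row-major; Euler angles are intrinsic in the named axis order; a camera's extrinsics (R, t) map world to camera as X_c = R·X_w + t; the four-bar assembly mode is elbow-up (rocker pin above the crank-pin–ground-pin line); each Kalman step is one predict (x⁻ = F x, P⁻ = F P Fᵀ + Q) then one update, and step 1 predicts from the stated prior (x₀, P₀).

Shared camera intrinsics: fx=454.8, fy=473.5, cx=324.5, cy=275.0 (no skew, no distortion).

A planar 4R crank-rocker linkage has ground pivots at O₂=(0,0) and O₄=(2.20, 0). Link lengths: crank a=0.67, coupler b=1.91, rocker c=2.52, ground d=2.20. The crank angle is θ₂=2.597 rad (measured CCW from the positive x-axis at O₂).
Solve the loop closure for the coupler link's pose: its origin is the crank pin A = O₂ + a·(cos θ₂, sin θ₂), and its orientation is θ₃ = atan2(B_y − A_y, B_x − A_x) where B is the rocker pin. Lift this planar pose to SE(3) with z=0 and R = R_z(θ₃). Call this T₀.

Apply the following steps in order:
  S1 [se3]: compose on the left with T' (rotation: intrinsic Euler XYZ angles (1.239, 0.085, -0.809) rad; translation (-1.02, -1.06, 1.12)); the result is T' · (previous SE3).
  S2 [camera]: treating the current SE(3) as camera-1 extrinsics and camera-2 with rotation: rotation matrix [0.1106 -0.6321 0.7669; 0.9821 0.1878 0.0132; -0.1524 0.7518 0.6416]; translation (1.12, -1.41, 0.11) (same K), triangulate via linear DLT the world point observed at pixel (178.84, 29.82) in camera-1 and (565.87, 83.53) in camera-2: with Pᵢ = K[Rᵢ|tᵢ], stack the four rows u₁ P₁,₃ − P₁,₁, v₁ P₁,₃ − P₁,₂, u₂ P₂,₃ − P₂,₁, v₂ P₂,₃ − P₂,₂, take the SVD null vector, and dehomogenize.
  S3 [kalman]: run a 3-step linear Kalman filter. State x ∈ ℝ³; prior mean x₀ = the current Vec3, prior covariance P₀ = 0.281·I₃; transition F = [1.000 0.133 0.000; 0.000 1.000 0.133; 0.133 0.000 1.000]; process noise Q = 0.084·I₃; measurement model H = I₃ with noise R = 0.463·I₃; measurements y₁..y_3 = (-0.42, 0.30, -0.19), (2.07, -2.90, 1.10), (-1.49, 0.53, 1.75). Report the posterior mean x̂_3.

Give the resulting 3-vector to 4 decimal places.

result = (-0.0914, 0.0817, 1.2238)

source (fourbar_fk): coupler pose = R=[0.5838 -0.8119 0.0000; 0.8119 0.5838 0.0000; 0.0000 0.0000 1.0000], t=(-0.5731, 0.3471, 0.0000)
after S1 (compose_se3): R=[0.9869 -0.1374 0.0849; 0.1244 0.3116 -0.9420; 0.1030 0.9402 0.3246], t=(-1.1639, -0.8585, 1.7426)
after S2 (triangulate): (-0.0512, 1.8115, 1.9136)
after S3 (kf_track): (-0.0914, 0.0817, 1.2238)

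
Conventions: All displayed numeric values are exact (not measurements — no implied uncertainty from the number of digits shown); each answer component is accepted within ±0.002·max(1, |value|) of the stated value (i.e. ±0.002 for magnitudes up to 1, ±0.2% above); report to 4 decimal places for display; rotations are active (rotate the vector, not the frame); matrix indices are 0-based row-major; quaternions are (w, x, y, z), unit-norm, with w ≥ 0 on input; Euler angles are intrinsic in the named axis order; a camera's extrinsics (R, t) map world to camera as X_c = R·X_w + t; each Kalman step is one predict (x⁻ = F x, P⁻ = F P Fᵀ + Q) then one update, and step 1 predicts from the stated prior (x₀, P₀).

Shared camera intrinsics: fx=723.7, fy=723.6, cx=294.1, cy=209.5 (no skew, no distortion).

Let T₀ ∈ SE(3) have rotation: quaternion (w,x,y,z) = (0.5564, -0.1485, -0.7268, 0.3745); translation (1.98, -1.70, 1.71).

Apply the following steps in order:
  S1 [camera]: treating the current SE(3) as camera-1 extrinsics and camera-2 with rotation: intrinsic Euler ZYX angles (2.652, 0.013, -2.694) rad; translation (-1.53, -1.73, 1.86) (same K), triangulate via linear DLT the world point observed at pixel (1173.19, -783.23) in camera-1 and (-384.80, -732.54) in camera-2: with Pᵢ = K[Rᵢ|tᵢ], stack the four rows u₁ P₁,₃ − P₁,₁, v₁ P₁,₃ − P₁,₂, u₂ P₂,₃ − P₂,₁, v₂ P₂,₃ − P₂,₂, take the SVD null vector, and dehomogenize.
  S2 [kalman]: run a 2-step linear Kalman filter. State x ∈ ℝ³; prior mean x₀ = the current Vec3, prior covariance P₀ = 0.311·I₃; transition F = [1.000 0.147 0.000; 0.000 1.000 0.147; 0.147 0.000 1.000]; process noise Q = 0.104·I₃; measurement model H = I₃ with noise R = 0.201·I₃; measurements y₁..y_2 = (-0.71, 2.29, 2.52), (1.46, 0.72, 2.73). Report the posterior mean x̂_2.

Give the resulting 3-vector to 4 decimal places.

result = (0.6964, 1.3413, 2.3123)

after S1 (triangulate): (-0.2300, 0.2299, 0.4100)
after S2 (kf_track): (0.6964, 1.3413, 2.3123)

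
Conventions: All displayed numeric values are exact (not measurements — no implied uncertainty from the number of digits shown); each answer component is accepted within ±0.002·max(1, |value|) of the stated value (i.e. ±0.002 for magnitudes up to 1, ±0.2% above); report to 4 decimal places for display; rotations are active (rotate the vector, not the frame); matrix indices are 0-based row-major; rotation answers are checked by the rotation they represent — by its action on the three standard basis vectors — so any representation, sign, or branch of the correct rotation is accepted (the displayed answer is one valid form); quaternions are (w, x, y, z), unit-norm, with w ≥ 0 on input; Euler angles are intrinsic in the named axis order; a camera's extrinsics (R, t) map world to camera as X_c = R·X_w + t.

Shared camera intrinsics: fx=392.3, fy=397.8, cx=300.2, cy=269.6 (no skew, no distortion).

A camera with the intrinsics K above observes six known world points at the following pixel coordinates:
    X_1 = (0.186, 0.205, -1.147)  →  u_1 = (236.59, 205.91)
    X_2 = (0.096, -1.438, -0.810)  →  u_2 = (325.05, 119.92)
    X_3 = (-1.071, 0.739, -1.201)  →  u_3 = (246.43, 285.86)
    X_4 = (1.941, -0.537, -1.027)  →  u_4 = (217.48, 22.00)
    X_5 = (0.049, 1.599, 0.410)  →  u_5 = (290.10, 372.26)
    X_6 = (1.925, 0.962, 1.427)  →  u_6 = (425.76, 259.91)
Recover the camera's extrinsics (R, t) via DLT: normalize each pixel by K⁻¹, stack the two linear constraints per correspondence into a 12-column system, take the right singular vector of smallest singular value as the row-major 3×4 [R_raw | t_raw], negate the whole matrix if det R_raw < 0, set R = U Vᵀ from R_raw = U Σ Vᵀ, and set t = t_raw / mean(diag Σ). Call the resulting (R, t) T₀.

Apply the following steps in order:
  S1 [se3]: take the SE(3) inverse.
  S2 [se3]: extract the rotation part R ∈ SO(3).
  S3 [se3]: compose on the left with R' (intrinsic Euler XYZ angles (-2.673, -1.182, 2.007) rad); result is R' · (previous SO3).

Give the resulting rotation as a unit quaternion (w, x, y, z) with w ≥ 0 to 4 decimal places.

source (pnp_recover): camera pose = R=[-0.2343 -0.4834 0.8435; -0.4561 0.8209 0.3437; -0.8585 -0.3042 -0.4128], t=(0.3400, -0.4497, 4.4997)
after S1 (invert_se3): R=[-0.2343 -0.4561 -0.8585; -0.4834 0.8209 -0.3042; 0.8435 0.3437 -0.4128], t=(3.7376, 1.9022, 1.7253)
after S2 (rot_of_se3): [-0.2343 -0.4561 -0.8585; -0.4834 0.8209 -0.3042; 0.8435 0.3437 -0.4128]
after S3 (compose_so3): [-0.5769 -0.5271 0.6240; 0.3761 0.5067 0.7757; -0.7251 0.6822 -0.0941]

rotation (quat) = (0.4571, -0.0511, 0.7379, 0.4940)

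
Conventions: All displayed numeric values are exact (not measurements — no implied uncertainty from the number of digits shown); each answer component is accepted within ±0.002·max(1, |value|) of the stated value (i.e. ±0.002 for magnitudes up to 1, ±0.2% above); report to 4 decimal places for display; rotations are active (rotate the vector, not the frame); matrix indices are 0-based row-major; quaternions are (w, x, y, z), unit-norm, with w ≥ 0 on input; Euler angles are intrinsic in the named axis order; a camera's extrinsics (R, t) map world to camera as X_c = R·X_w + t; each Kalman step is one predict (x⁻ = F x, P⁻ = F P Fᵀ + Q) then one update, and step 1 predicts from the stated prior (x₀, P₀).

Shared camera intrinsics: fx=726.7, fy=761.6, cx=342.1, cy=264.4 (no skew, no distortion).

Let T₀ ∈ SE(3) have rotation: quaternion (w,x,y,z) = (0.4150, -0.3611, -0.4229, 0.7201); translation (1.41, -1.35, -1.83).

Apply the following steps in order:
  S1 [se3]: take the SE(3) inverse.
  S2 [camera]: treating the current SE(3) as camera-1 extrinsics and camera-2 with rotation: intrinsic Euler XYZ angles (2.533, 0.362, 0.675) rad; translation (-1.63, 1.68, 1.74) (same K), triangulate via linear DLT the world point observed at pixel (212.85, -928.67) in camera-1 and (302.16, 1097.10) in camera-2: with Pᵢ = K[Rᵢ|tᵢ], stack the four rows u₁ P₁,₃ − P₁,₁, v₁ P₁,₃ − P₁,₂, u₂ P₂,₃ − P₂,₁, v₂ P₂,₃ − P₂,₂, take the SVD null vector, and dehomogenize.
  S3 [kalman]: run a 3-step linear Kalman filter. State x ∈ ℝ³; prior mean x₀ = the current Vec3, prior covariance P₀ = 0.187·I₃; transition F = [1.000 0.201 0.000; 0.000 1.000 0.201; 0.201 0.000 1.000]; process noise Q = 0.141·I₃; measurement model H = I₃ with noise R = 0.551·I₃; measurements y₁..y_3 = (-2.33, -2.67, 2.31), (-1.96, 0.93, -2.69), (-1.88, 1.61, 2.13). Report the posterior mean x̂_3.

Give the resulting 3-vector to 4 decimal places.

result = (-1.3550, 0.1432, 0.4232)

after S1 (invert_se3): R=[-0.3948 0.9031 -0.1690; -0.2923 -0.2979 -0.9088; -0.8711 -0.3093 0.3815], t=(1.4664, -1.6531, 1.5088)
after S2 (triangulate): (1.1237, -1.3528, -0.2982)
after S3 (kf_track): (-1.3550, 0.1432, 0.4232)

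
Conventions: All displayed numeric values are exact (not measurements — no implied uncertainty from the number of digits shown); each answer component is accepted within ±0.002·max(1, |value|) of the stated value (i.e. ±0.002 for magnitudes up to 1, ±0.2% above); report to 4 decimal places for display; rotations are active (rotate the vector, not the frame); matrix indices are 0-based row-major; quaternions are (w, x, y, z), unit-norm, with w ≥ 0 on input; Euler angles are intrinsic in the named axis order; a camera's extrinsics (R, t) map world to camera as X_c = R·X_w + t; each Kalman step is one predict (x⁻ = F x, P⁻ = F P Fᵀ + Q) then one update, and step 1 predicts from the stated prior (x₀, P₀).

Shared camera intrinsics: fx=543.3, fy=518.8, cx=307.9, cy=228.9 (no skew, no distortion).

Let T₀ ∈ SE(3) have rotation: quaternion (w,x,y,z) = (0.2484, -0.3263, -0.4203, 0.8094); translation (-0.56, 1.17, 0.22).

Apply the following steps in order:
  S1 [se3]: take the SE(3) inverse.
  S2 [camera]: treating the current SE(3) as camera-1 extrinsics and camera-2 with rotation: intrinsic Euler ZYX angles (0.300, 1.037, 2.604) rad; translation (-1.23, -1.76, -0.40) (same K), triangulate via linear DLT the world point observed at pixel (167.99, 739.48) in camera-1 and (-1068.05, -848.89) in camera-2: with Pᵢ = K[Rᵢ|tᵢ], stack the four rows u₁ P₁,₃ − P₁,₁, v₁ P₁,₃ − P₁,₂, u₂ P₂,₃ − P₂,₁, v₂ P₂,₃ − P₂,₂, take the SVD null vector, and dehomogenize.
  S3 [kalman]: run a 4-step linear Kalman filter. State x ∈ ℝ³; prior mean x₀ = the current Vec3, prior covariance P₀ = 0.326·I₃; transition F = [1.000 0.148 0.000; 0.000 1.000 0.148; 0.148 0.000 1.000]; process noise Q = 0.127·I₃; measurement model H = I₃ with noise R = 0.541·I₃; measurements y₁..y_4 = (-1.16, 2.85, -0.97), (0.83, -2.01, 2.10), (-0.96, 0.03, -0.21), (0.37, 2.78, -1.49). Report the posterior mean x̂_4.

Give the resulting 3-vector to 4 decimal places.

after S1 (invert_se3): R=[-0.6636 0.6764 -0.3194; -0.1278 -0.5233 -0.8425; -0.7371 -0.5183 0.4337], t=(-1.0928, 0.7260, 0.0982)
after S2 (triangulate): (-1.3980, -0.2923, -0.1593)
after S3 (kf_track): (-0.1724, 1.0536, -0.4397)

result = (-0.1724, 1.0536, -0.4397)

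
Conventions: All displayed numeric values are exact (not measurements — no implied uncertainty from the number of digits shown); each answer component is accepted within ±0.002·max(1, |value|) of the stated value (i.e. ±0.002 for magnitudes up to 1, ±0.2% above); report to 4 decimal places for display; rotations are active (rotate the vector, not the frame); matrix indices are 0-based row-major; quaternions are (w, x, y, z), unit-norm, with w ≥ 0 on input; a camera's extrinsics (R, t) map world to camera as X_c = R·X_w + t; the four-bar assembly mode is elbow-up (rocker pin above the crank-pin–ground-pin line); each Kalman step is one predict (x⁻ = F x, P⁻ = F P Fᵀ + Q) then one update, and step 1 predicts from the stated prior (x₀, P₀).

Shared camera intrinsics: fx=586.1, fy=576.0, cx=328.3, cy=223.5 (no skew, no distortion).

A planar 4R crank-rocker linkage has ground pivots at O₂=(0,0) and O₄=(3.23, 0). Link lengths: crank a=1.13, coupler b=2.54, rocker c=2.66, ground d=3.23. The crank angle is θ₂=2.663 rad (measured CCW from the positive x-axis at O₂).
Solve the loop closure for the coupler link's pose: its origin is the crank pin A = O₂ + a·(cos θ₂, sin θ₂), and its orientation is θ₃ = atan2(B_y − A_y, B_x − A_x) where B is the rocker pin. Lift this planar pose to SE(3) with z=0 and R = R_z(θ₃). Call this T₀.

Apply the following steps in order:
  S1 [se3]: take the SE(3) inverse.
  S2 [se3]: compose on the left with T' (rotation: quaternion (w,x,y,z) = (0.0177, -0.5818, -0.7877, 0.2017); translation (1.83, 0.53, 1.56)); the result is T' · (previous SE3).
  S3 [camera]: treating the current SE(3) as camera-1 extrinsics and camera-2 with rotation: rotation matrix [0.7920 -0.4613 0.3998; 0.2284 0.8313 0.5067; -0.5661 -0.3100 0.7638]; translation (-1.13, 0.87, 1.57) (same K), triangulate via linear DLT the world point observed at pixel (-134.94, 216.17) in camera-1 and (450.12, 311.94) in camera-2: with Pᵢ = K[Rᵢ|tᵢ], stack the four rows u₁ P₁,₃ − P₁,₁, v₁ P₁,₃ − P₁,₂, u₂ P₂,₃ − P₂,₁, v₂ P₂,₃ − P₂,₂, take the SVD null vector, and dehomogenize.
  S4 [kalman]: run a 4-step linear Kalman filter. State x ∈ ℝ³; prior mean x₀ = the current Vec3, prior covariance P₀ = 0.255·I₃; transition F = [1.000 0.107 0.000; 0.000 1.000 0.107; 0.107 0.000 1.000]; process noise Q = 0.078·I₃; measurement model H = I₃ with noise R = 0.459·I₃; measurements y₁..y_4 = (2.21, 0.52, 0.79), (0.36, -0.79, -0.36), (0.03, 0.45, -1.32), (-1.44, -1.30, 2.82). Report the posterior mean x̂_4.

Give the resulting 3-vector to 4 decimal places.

result = (-0.1608, -0.6011, 0.9320)

source (fourbar_fk): coupler pose = R=[0.8761 -0.4821 0.0000; 0.4821 0.8761 0.0000; 0.0000 0.0000 1.0000], t=(-1.0030, 0.5204, 0.0000)
after S1 (invert_se3): R=[0.8761 0.4821 0.0000; -0.4821 0.8761 0.0000; 0.0000 0.0000 1.0000], t=(0.6279, -0.9395, 0.0000)
after S2 (compose_se3): R=[-0.7209 0.6414 -0.2626; 0.6928 0.6570 -0.2972; -0.0181 -0.3962 -0.9180], t=(0.7732, 0.8830, 1.7480)
after S3 (triangulate): (0.6314, -1.4820, 1.2185)
after S4 (kf_track): (-0.1608, -0.6011, 0.9320)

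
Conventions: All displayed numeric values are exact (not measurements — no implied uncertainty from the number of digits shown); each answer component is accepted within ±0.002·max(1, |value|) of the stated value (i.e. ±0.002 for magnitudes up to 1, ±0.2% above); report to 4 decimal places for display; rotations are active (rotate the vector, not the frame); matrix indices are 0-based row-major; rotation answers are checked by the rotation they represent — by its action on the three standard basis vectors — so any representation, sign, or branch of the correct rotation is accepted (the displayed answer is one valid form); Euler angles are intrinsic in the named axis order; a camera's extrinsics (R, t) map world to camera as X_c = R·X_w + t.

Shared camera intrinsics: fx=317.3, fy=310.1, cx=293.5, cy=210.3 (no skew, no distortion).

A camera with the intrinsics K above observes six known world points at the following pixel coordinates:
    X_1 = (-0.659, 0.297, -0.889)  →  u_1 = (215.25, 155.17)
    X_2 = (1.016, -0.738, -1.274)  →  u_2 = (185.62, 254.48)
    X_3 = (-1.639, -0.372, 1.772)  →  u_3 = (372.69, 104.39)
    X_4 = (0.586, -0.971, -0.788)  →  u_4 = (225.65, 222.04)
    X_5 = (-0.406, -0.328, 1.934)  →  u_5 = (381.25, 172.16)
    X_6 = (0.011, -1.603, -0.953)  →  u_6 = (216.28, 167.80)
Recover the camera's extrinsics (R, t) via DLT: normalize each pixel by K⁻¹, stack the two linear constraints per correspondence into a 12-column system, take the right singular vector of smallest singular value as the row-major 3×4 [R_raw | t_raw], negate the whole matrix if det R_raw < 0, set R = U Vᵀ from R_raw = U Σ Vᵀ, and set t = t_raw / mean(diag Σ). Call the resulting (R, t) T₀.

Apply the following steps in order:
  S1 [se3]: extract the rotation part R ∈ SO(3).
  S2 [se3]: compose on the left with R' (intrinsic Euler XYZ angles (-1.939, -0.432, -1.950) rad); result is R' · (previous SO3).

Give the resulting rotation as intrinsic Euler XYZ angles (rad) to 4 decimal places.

rotation (euler_xyz) = (-0.5009, -0.4288, 0.2463)

source (pnp_recover): camera pose = R=[-0.0009 -0.2849 0.9586; 0.9949 0.0969 0.0297; -0.1013 0.9536 0.2833], t=(-0.4000, -0.3100, 5.3201)
after S1 (rot_of_se3): [-0.0009 -0.2849 0.9586; 0.9949 0.0969 0.0297; -0.1013 0.9536 0.2833]
after S2 (compose_so3): [0.8820 -0.2218 -0.4158; 0.4075 0.8020 0.4367; 0.2366 -0.5546 0.7977]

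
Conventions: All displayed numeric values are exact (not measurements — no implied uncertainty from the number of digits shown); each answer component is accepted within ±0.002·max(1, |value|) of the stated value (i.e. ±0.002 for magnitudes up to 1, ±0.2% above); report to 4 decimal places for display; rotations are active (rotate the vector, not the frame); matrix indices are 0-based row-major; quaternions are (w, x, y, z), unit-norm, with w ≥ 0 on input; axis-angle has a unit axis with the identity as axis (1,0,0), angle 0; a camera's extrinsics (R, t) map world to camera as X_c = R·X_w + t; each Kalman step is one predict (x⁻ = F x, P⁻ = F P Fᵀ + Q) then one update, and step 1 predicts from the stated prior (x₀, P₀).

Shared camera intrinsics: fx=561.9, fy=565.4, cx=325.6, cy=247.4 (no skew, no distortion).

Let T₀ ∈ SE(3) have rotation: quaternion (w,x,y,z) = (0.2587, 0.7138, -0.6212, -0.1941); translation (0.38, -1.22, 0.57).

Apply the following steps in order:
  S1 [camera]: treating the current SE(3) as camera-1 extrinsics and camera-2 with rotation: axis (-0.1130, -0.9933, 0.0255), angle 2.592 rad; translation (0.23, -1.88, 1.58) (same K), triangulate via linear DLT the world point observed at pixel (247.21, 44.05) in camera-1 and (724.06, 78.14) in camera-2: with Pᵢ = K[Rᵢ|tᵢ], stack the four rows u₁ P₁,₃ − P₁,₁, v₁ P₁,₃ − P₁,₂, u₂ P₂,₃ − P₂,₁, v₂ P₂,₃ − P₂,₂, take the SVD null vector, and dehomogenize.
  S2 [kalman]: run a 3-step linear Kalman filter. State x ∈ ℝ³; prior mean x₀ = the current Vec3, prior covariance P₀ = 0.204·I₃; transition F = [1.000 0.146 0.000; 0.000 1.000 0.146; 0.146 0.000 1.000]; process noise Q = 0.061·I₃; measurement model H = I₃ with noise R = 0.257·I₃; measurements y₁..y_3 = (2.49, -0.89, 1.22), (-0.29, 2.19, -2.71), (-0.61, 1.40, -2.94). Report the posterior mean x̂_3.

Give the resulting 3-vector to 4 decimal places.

result = (0.0966, 0.9631, -1.7401)

after S1 (triangulate): (-0.4780, 1.4511, -0.8945)
after S2 (kf_track): (0.0966, 0.9631, -1.7401)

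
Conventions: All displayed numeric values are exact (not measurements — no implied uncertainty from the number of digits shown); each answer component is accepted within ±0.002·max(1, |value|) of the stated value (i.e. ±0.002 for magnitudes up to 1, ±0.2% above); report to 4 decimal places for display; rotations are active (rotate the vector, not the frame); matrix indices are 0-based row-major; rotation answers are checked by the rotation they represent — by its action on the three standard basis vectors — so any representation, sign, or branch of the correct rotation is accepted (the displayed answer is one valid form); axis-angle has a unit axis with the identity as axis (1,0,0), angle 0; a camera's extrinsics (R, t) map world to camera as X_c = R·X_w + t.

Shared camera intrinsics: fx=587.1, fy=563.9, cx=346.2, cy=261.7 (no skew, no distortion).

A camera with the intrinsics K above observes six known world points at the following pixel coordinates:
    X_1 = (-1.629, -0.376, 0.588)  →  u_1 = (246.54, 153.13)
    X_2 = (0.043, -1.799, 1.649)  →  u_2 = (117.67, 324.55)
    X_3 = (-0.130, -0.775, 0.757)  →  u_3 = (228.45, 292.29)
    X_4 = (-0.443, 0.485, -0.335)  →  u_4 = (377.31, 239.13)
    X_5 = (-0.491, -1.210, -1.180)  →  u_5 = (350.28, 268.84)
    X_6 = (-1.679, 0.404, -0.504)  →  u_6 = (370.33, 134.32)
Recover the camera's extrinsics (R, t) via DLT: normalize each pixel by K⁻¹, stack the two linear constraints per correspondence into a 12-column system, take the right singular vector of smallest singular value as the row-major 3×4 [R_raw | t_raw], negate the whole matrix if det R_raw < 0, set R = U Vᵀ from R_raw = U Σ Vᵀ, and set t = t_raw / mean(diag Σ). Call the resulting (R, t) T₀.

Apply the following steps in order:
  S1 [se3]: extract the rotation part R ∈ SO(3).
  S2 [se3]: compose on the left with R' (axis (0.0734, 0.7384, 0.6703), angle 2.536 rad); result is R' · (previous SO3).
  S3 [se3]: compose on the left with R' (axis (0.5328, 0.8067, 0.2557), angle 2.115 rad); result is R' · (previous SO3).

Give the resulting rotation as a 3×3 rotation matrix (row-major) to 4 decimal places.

rotation (matrix) = ((0.8594, -0.4789, -0.1792), (-0.5028, -0.8552, -0.1259), (-0.0930, 0.1983, -0.9757))

source (pnp_recover): camera pose = R=[0.1195 0.5587 -0.8207; 0.9753 -0.2207 -0.0083; -0.1857 -0.7994 -0.5713], t=(-0.1800, 0.3000, 6.0212)
after S1 (rot_of_se3): [0.1195 0.5587 -0.8207; 0.9753 -0.2207 -0.0083; -0.1857 -0.7994 -0.5713]
after S2 (compose_so3): [-0.4677 -0.7992 0.3776; 0.0648 -0.4571 -0.8871; 0.8815 -0.3904 0.2656]
after S3 (compose_so3): [0.8594 -0.4789 -0.1792; -0.5028 -0.8552 -0.1259; -0.0930 0.1983 -0.9757]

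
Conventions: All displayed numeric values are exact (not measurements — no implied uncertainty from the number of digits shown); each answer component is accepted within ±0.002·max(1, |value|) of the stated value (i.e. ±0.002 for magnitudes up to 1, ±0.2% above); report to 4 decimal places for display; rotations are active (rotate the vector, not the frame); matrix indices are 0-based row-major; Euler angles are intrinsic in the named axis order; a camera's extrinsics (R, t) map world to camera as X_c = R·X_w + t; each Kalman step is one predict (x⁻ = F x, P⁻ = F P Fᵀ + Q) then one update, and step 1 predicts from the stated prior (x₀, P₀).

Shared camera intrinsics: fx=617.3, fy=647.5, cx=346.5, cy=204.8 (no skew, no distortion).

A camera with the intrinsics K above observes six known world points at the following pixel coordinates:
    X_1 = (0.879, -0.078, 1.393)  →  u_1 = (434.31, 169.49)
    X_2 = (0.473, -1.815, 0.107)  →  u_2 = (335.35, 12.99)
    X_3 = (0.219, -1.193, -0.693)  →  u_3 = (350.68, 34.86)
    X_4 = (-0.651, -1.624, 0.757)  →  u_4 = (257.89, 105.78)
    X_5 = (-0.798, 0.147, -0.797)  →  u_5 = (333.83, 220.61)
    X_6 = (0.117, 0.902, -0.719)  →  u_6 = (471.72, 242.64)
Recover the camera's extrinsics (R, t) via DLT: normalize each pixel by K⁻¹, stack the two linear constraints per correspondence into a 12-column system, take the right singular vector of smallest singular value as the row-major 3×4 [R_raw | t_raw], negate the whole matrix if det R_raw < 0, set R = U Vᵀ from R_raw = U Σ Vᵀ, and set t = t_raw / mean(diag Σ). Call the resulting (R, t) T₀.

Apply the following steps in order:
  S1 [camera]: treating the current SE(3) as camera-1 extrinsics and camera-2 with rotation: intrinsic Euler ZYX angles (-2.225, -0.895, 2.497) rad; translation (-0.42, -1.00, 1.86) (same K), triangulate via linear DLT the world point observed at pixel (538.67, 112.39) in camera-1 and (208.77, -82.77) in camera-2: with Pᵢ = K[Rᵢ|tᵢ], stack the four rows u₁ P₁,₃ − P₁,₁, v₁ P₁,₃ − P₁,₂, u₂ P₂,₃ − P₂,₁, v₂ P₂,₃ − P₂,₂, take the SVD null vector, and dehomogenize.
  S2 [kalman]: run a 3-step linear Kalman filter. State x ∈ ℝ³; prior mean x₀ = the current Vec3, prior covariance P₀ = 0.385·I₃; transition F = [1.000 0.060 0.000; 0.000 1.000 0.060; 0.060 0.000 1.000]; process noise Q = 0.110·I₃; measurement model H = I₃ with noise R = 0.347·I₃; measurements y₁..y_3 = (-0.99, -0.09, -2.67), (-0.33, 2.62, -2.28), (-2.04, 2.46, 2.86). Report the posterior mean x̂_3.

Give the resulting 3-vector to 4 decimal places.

result = (-0.8572, 1.7136, 0.1623)

source (pnp_recover): camera pose = R=[0.8460 0.5307 -0.0510; -0.5063 0.8298 0.2348; 0.1669 -0.1728 0.9707], t=(0.4500, -0.2207, 6.0896)
after S1 (triangulate): (1.4639, 0.2512, -0.3864)
after S2 (kf_track): (-0.8572, 1.7136, 0.1623)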